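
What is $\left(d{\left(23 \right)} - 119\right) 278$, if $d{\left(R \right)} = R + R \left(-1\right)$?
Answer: $-33082$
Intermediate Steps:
$d{\left(R \right)} = 0$ ($d{\left(R \right)} = R - R = 0$)
$\left(d{\left(23 \right)} - 119\right) 278 = \left(0 - 119\right) 278 = \left(-119\right) 278 = -33082$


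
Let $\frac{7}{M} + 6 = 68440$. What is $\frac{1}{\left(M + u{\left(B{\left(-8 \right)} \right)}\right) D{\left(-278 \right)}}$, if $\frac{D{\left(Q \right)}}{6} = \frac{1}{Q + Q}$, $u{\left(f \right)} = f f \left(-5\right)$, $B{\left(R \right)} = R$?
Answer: $\frac{19024652}{65696619} \approx 0.28958$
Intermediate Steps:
$M = \frac{7}{68434}$ ($M = \frac{7}{-6 + 68440} = \frac{7}{68434} \approx 0.00010229$)
$u{\left(f \right)} = - 5 f^{2}$ ($u{\left(f \right)} = f^{2} \left(-5\right) = - 5 f^{2}$)
$D{\left(Q \right)} = \frac{3}{Q}$ ($D{\left(Q \right)} = \frac{6}{Q + Q} = \frac{6}{2 Q} = 6 \frac{1}{2 Q} = \frac{3}{Q}$)
$\frac{1}{\left(M + u{\left(B{\left(-8 \right)} \right)}\right) D{\left(-278 \right)}} = \frac{1}{\left(\frac{7}{68434} - 5 \left(-8\right)^{2}\right) \frac{3}{-278}} = \frac{1}{\left(\frac{7}{68434} - 320\right) 3 \left(- \frac{1}{278}\right)} = \frac{1}{\left(\frac{7}{68434} - 320\right) \left(- \frac{3}{278}\right)} = \frac{1}{- \frac{21898873}{68434}} \left(- \frac{278}{3}\right) = \left(- \frac{68434}{21898873}\right) \left(- \frac{278}{3}\right) = \frac{19024652}{65696619}$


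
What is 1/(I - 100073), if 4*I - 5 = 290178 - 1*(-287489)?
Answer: 1/44345 ≈ 2.2550e-5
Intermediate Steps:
I = 144418 (I = 5/4 + (290178 - 1*(-287489))/4 = 5/4 + (290178 + 287489)/4 = 5/4 + (¼)*577667 = 5/4 + 577667/4 = 144418)
1/(I - 100073) = 1/(144418 - 100073) = 1/44345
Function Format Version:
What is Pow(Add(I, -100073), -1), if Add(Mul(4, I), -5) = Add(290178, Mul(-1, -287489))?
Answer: Rational(1, 44345) ≈ 2.2550e-5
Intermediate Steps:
I = 144418 (I = Add(Rational(5, 4), Mul(Rational(1, 4), Add(290178, Mul(-1, -287489)))) = Add(Rational(5, 4), Mul(Rational(1, 4), Add(290178, 287489))) = Add(Rational(5, 4), Mul(Rational(1, 4), 577667)) = Add(Rational(5, 4), Rational(577667, 4)) = 144418)
Pow(Add(I, -100073), -1) = Pow(Add(144418, -100073), -1) = Pow(44345, -1) = Rational(1, 44345)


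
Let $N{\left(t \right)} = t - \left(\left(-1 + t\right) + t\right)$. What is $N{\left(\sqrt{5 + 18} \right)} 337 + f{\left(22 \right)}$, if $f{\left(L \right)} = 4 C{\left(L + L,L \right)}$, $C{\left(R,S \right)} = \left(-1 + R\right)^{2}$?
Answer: $7733 - 337 \sqrt{23} \approx 6116.8$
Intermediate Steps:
$f{\left(L \right)} = 4 \left(-1 + 2 L\right)^{2}$ ($f{\left(L \right)} = 4 \left(-1 + \left(L + L\right)\right)^{2} = 4 \left(-1 + 2 L\right)^{2}$)
$N{\left(t \right)} = 1 - t$ ($N{\left(t \right)} = t - \left(-1 + 2 t\right) = 1 - t$)
$N{\left(\sqrt{5 + 18} \right)} 337 + f{\left(22 \right)} = \left(1 - \sqrt{5 + 18}\right) 337 + 4 \left(-1 + 2 \cdot 22\right)^{2} = \left(1 - \sqrt{23}\right) 337 + 4 \left(-1 + 44\right)^{2} = \left(337 - 337 \sqrt{23}\right) + 4 \cdot 43^{2} = \left(337 - 337 \sqrt{23}\right) + 4 \cdot 1849 = \left(337 - 337 \sqrt{23}\right) + 7396 = 7733 - 337 \sqrt{23}$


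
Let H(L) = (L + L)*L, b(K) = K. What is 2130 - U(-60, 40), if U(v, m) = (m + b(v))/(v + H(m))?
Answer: 334411/157 ≈ 2130.0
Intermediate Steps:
H(L) = 2*L² (H(L) = (2*L)*L = 2*L²)
U(v, m) = (m + v)/(v + 2*m²)
2130 - U(-60, 40) = 2130 - (40 - 60)/(-60 + 2*40²) = 2130 - (-20)/(-60 + 2*1600) = 2130 - (-20)/(-60 + 3200) = 2130 - (-20)/3140 = 2130 - 1*(-1/157) = 2130 + 1/157 = 334411/157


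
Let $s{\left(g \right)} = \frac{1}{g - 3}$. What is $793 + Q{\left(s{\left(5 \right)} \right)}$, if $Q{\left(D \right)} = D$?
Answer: $\frac{1587}{2} \approx 793.5$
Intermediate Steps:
$s{\left(g \right)} = \frac{1}{-3 + g}$
$793 + Q{\left(s{\left(5 \right)} \right)} = 793 + \frac{1}{-3 + 5} = 793 + \frac{1}{2} = \frac{1587}{2}$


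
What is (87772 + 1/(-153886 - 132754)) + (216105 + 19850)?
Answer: 92793107279/286640 ≈ 3.2373e+5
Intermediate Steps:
(87772 + 1/(-153886 - 132754)) + (216105 + 19850) = (87772 + 1/(-286640)) + 235955 = (87772 - 1/286640) + 235955 = 25158966079/286640 + 235955 = 92793107279/286640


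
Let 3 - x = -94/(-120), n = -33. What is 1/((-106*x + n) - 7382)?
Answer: -30/229499 ≈ -0.00013072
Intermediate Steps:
x = 133/60 (x = 3 - (-94)/(-120) = 3 - (-94)*(-1)/120 = 3 - 1*47/60 = 3 - 47/60 = 133/60 ≈ 2.2167)
1/((-106*x + n) - 7382) = 1/((-106*133/60 - 33) - 7382) = 1/((-7049/30 - 33) - 7382) = 1/(-8039/30 - 7382) = 1/(-229499/30) = -30/229499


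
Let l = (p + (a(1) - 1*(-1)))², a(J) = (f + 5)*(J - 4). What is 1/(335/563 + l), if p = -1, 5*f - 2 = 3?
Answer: 563/182747 ≈ 0.0030808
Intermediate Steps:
f = 1 (f = ⅖ + (⅕)*3 = ⅖ + ⅗ = 1)
a(J) = -24 + 6*J (a(J) = (1 + 5)*(J - 4) = 6*(-4 + J) = -24 + 6*J)
l = 324 (l = (-1 + ((-24 + 6*1) - 1*(-1)))² = (-1 + ((-24 + 6) + 1))² = (-1 + (-18 + 1))² = (-1 - 17)² = (-18)² = 324)
1/(335/563 + l) = 1/(335/563 + 324) = 1/(182747/563) = 563/182747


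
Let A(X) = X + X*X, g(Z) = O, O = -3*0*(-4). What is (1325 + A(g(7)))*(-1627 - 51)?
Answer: -2223350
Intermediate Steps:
O = 0 (O = 0*(-4) = 0)
g(Z) = 0
A(X) = X + X**2
(1325 + A(g(7)))*(-1627 - 51) = (1325 + 0*(1 + 0))*(-1627 - 51) = (1325 + 0*1)*(-1678) = (1325 + 0)*(-1678) = 1325*(-1678) = -2223350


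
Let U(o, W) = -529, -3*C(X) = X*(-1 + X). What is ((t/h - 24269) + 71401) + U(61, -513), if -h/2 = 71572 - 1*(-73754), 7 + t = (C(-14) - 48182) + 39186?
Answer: 13545264229/290652 ≈ 46603.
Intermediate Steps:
C(X) = -X*(-1 + X)/3
t = -9073 (t = -7 + (((1/3)*(-14)*(1 - 1*(-14)) - 48182) + 39186) = -7 + (((1/3)*(-14)*(1 + 14) - 48182) + 39186) = -7 + (((1/3)*(-14)*15 - 48182) + 39186) = -7 + ((-70 - 48182) + 39186) = -7 + (-48252 + 39186) = -7 - 9066 = -9073)
h = -290652 (h = -2*(71572 - 1*(-73754)) = -2*(71572 + 73754) = -2*145326 = -290652)
((t/h - 24269) + 71401) + U(61, -513) = ((-9073/(-290652) - 24269) + 71401) - 529 = ((-9073*(-1/290652) - 24269) + 71401) - 529 = ((9073/290652 - 24269) + 71401) - 529 = (-7053824315/290652 + 71401) - 529 = 13699019137/290652 - 529 = 13545264229/290652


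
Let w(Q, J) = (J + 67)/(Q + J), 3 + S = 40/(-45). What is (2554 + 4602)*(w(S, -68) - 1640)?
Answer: -7593024076/647 ≈ -1.1736e+7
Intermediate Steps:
S = -35/9 (S = -3 + 40/(-45) = -3 + 40*(-1/45) = -3 - 8/9 = -35/9 ≈ -3.8889)
w(Q, J) = (67 + J)/(J + Q)
(2554 + 4602)*(w(S, -68) - 1640) = (2554 + 4602)*((67 - 68)/(-68 - 35/9) - 1640) = 7156*(-1/(-647/9) - 1640) = 7156*(-9/647*(-1) - 1640) = 7156*(9/647 - 1640) = 7156*(-1061071/647) = -7593024076/647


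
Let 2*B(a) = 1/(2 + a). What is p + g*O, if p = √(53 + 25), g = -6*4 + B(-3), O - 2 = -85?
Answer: 4067/2 + √78 ≈ 2042.3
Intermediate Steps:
O = -83 (O = 2 - 85 = -83)
B(a) = 1/(2*(2 + a))
g = -49/2 (g = -6*4 + 1/(2*(2 - 3)) = -24 + (½)/(-1) = -24 + (½)*(-1) = -24 - ½ = -49/2 ≈ -24.500)
p = √78 ≈ 8.8318
p + g*O = √78 - 49/2*(-83) = √78 + 4067/2 = 4067/2 + √78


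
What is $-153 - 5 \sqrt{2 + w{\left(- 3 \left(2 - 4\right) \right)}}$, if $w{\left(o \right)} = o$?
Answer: $-153 - 10 \sqrt{2} \approx -167.14$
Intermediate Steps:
$-153 - 5 \sqrt{2 + w{\left(- 3 \left(2 - 4\right) \right)}} = -153 - 5 \sqrt{2 - 3 \left(2 - 4\right)} = -153 - 5 \sqrt{2 - -6} = -153 - 5 \sqrt{2 + 6} = -153 - 5 \sqrt{8} = -153 - 5 \cdot 2 \sqrt{2} = -153 - 10 \sqrt{2}$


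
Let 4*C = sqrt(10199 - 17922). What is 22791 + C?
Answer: 22791 + I*sqrt(7723)/4 ≈ 22791.0 + 21.97*I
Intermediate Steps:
C = I*sqrt(7723)/4 (C = sqrt(10199 - 17922)/4 = sqrt(-7723)/4 = (I*sqrt(7723))/4 = I*sqrt(7723)/4 ≈ 21.97*I)
22791 + C = 22791 + I*sqrt(7723)/4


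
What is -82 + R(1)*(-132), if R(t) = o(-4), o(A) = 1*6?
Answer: -874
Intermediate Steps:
o(A) = 6
R(t) = 6
-82 + R(1)*(-132) = -82 + 6*(-132) = -82 - 792 = -874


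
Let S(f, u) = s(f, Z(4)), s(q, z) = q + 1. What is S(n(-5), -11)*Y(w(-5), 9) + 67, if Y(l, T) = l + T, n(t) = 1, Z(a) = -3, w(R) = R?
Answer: 75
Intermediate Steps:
s(q, z) = 1 + q
S(f, u) = 1 + f
Y(l, T) = T + l
S(n(-5), -11)*Y(w(-5), 9) + 67 = (1 + 1)*(9 - 5) + 67 = 2*4 + 67 = 8 + 67 = 75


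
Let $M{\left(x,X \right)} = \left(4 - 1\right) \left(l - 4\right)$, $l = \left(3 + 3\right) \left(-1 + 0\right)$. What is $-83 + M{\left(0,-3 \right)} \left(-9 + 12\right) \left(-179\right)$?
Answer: $16027$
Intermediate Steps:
$l = -6$ ($l = 6 \left(-1\right) = -6$)
$M{\left(x,X \right)} = -30$ ($M{\left(x,X \right)} = \left(4 - 1\right) \left(-6 - 4\right) = 3 \left(-10\right) = -30$)
$-83 + M{\left(0,-3 \right)} \left(-9 + 12\right) \left(-179\right) = -83 + - 30 \left(-9 + 12\right) \left(-179\right) = -83 + \left(-30\right) 3 \left(-179\right) = -83 - -16110 = -83 + 16110 = 16027$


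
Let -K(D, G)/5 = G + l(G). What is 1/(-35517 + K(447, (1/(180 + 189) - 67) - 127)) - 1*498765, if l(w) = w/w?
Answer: -6359100629514/12749693 ≈ -4.9877e+5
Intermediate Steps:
l(w) = 1
K(D, G) = -5 - 5*G (K(D, G) = -5*(G + 1) = -5*(1 + G) = -5 - 5*G)
1/(-35517 + K(447, (1/(180 + 189) - 67) - 127)) - 1*498765 = 1/(-35517 + (-5 - 5*((1/(180 + 189) - 67) - 127))) - 1*498765 = 1/(-35517 + (-5 - 5*((1/369 - 67) - 127))) - 498765 = 1/(-35517 + (-5 - 5*(-24722/369 - 127))) - 498765 = 1/(-35517 + (-5 - 5*(-71585/369))) - 498765 = 1/(-35517 + (-5 + 357925/369)) - 498765 = 1/(-35517 + 356080/369) - 498765 = 1/(-12749693/369) - 498765 = -369/12749693 - 498765 = -6359100629514/12749693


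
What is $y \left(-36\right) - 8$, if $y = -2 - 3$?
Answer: $172$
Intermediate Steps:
$y = -5$
$y \left(-36\right) - 8 = \left(-5\right) \left(-36\right) - 8 = 180 - 8 = 172$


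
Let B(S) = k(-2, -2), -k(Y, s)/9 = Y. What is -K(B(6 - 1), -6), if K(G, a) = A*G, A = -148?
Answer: 2664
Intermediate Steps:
k(Y, s) = -9*Y
B(S) = 18 (B(S) = -9*(-2) = 18)
K(G, a) = -148*G
-K(B(6 - 1), -6) = -(-148)*18 = -1*(-2664) = 2664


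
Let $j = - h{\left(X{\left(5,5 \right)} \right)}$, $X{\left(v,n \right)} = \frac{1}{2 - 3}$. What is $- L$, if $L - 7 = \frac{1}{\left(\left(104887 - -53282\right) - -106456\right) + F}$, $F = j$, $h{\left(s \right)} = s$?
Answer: $- \frac{1852383}{264626} \approx -7.0$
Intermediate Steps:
$X{\left(v,n \right)} = -1$ ($X{\left(v,n \right)} = \frac{1}{-1} = -1$)
$j = 1$ ($j = \left(-1\right) \left(-1\right) = 1$)
$F = 1$
$L = \frac{1852383}{264626}$ ($L = 7 + \frac{1}{\left(\left(104887 - -53282\right) - -106456\right) + 1} = 7 + \frac{1}{\left(\left(104887 + 53282\right) + 106456\right) + 1} = 7 + \frac{1}{\left(158169 + 106456\right) + 1} = 7 + \frac{1}{264625 + 1} = 7 + \frac{1}{264626} = \frac{1852383}{264626} \approx 7.0$)
$- L = \left(-1\right) \frac{1852383}{264626} = - \frac{1852383}{264626}$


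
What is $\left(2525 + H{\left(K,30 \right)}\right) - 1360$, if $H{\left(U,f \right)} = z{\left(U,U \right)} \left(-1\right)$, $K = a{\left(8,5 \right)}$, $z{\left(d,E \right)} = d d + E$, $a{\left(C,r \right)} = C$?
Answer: $1093$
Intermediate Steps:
$z{\left(d,E \right)} = E + d^{2}$ ($z{\left(d,E \right)} = d^{2} + E = E + d^{2}$)
$K = 8$
$H{\left(U,f \right)} = - U - U^{2}$ ($H{\left(U,f \right)} = \left(U + U^{2}\right) \left(-1\right) = - U - U^{2}$)
$\left(2525 + H{\left(K,30 \right)}\right) - 1360 = \left(2525 + 8 \left(-1 - 8\right)\right) - 1360 = \left(2525 + 8 \left(-9\right)\right) - 1360 = \left(2525 - 72\right) - 1360 = 2453 - 1360 = 1093$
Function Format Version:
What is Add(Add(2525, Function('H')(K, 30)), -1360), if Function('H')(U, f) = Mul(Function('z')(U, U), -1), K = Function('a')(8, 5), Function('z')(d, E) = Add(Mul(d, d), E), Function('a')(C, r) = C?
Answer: 1093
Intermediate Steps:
Function('z')(d, E) = Add(E, Pow(d, 2)) (Function('z')(d, E) = Add(Pow(d, 2), E) = Add(E, Pow(d, 2)))
K = 8
Function('H')(U, f) = Add(Mul(-1, U), Mul(-1, Pow(U, 2))) (Function('H')(U, f) = Mul(Add(U, Pow(U, 2)), -1) = Add(Mul(-1, U), Mul(-1, Pow(U, 2))))
Add(Add(2525, Function('H')(K, 30)), -1360) = Add(Add(2525, Mul(8, Add(-1, Mul(-1, 8)))), -1360) = Add(Add(2525, Mul(8, Add(-1, -8))), -1360) = Add(Add(2525, Mul(8, -9)), -1360) = Add(Add(2525, -72), -1360) = Add(2453, -1360) = 1093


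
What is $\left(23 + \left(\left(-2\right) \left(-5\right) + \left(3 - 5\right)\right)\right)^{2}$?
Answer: $961$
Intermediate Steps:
$\left(23 + \left(\left(-2\right) \left(-5\right) + \left(3 - 5\right)\right)\right)^{2} = \left(23 + \left(10 - 2\right)\right)^{2} = \left(23 + 8\right)^{2} = 31^{2} = 961$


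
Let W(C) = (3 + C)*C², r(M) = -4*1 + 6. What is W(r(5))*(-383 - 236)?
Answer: -12380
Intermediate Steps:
r(M) = 2 (r(M) = -4 + 6 = 2)
W(C) = C²*(3 + C)
W(r(5))*(-383 - 236) = (2²*(3 + 2))*(-383 - 236) = (4*5)*(-619) = 20*(-619) = -12380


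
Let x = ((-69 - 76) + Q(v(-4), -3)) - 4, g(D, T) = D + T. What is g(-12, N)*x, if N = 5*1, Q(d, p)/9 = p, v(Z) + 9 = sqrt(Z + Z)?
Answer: 1232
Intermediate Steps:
v(Z) = -9 + sqrt(2)*sqrt(Z) (v(Z) = -9 + sqrt(Z + Z) = -9 + sqrt(2*Z) = -9 + sqrt(2)*sqrt(Z))
Q(d, p) = 9*p
N = 5
x = -176 (x = ((-69 - 76) + 9*(-3)) - 4 = (-145 - 27) - 4 = -172 - 4 = -176)
g(-12, N)*x = (-12 + 5)*(-176) = -7*(-176) = 1232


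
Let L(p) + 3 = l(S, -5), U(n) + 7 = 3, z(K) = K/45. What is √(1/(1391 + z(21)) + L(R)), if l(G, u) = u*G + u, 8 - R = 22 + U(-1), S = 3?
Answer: I*√2504853938/10436 ≈ 4.7958*I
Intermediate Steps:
z(K) = K/45 (z(K) = K*(1/45) = K/45)
U(n) = -4 (U(n) = -7 + 3 = -4)
R = -10 (R = 8 - (22 - 4) = 8 - 1*18 = 8 - 18 = -10)
l(G, u) = u + G*u (l(G, u) = G*u + u = u + G*u)
L(p) = -23 (L(p) = -3 - 5*(1 + 3) = -3 - 5*4 = -3 - 20 = -23)
√(1/(1391 + z(21)) + L(R)) = √(1/(1391 + (1/45)*21) - 23) = √(1/(1391 + 7/15) - 23) = √(1/(20872/15) - 23) = √(15/20872 - 23) = √(-480041/20872) = I*√2504853938/10436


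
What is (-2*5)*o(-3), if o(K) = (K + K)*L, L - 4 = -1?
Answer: 180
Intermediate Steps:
L = 3 (L = 4 - 1 = 3)
o(K) = 6*K (o(K) = (K + K)*3 = (2*K)*3 = 6*K)
(-2*5)*o(-3) = (-2*5)*(6*(-3)) = -10*(-18) = 180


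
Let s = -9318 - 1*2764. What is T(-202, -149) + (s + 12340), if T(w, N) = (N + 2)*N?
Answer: 22161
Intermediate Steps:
s = -12082 (s = -9318 - 2764 = -12082)
T(w, N) = N*(2 + N) (T(w, N) = (2 + N)*N = N*(2 + N))
T(-202, -149) + (s + 12340) = -149*(2 - 149) + (-12082 + 12340) = -149*(-147) + 258 = 21903 + 258 = 22161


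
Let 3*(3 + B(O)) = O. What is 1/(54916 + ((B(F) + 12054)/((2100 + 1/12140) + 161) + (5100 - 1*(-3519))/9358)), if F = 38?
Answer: 770590340034/42322560369320701 ≈ 1.8208e-5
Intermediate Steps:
B(O) = -3 + O/3
1/(54916 + ((B(F) + 12054)/((2100 + 1/12140) + 161) + (5100 - 1*(-3519))/9358)) = 1/(54916 + (((-3 + (⅓)*38) + 12054)/((2100 + 1/12140) + 161) + (5100 - 1*(-3519))/9358)) = 1/(54916 + (((-3 + 38/3) + 12054)/((2100 + 1/12140) + 161) + (5100 + 3519)*(1/9358))) = 1/(54916 + ((29/3 + 12054)/(25494001/12140 + 161) + 8619*(1/9358))) = 1/(54916 + (36191/(3*(27448541/12140)) + 8619/9358)) = 1/(54916 + ((36191/3)*(12140/27448541) + 8619/9358)) = 1/(54916 + (439358740/82345623 + 8619/9358)) = 1/(54916 + 4821256013557/770590340034) = 1/(42322560369320701/770590340034) = 770590340034/42322560369320701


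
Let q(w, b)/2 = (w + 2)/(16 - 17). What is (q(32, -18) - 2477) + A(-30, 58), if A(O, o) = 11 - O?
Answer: -2504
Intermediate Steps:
q(w, b) = -4 - 2*w (q(w, b) = 2*((w + 2)/(16 - 17)) = 2*((2 + w)/(-1)) = 2*((2 + w)*(-1)) = 2*(-2 - w) = -4 - 2*w)
(q(32, -18) - 2477) + A(-30, 58) = ((-4 - 2*32) - 2477) + (11 - 1*(-30)) = ((-4 - 64) - 2477) + (11 + 30) = (-68 - 2477) + 41 = -2545 + 41 = -2504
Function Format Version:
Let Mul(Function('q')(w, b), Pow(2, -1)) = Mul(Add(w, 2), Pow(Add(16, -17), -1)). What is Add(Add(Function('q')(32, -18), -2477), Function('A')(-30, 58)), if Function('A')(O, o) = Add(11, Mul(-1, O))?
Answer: -2504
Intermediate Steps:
Function('q')(w, b) = Add(-4, Mul(-2, w)) (Function('q')(w, b) = Mul(2, Mul(Add(w, 2), Pow(Add(16, -17), -1))) = Mul(2, Mul(Add(2, w), Pow(-1, -1))) = Mul(2, Mul(Add(2, w), -1)) = Mul(2, Add(-2, Mul(-1, w))) = Add(-4, Mul(-2, w)))
Add(Add(Function('q')(32, -18), -2477), Function('A')(-30, 58)) = Add(Add(Add(-4, Mul(-2, 32)), -2477), Add(11, Mul(-1, -30))) = Add(Add(Add(-4, -64), -2477), Add(11, 30)) = Add(Add(-68, -2477), 41) = Add(-2545, 41) = -2504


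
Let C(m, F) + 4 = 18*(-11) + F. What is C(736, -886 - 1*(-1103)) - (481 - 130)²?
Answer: -123186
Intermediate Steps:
C(m, F) = -202 + F (C(m, F) = -4 + (18*(-11) + F) = -4 + (-198 + F) = -202 + F)
C(736, -886 - 1*(-1103)) - (481 - 130)² = (-202 + (-886 - 1*(-1103))) - (481 - 130)² = (-202 + (-886 + 1103)) - 1*351² = (-202 + 217) - 1*123201 = 15 - 123201 = -123186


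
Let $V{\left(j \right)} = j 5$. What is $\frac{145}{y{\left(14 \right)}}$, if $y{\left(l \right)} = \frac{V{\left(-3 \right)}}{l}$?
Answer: $- \frac{406}{3} \approx -135.33$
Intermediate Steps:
$V{\left(j \right)} = 5 j$
$y{\left(l \right)} = - \frac{15}{l}$ ($y{\left(l \right)} = \frac{5 \left(-3\right)}{l} = - \frac{15}{l}$)
$\frac{145}{y{\left(14 \right)}} = \frac{145}{\left(-15\right) \frac{1}{14}} = \frac{145}{- \frac{15}{14}} = 145 \left(- \frac{14}{15}\right) = - \frac{406}{3}$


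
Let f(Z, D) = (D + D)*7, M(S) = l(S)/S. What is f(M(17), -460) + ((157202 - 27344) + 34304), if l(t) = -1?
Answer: 157722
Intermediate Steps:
M(S) = -1/S
f(Z, D) = 14*D (f(Z, D) = (2*D)*7 = 14*D)
f(M(17), -460) + ((157202 - 27344) + 34304) = 14*(-460) + ((157202 - 27344) + 34304) = -6440 + (129858 + 34304) = -6440 + 164162 = 157722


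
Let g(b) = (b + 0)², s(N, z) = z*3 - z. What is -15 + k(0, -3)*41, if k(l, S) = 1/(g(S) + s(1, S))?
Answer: -4/3 ≈ -1.3333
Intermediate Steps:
s(N, z) = 2*z (s(N, z) = 3*z - z = 2*z)
g(b) = b²
k(l, S) = 1/(S² + 2*S)
-15 + k(0, -3)*41 = -15 + (1/((-3)*(2 - 3)))*41 = -15 - ⅓/(-1)*41 = -15 - ⅓*(-1)*41 = -15 + (⅓)*41 = -15 + 41/3 = -4/3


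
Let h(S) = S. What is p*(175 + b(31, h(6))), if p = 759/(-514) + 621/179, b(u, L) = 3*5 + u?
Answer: 40516593/92006 ≈ 440.37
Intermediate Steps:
b(u, L) = 15 + u
p = 183333/92006 (p = 759*(-1/514) + 621*(1/179) = -759/514 + 621/179 = 183333/92006 ≈ 1.9926)
p*(175 + b(31, h(6))) = 183333*(175 + (15 + 31))/92006 = 183333*(175 + 46)/92006 = (183333/92006)*221 = 40516593/92006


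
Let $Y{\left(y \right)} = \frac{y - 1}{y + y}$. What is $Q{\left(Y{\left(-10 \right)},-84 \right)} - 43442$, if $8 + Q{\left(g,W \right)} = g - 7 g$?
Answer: $- \frac{434533}{10} \approx -43453.0$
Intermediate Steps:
$Y{\left(y \right)} = \frac{-1 + y}{2 y}$
$Q{\left(g,W \right)} = -8 - 6 g$ ($Q{\left(g,W \right)} = -8 + \left(g - 7 g\right) = -8 - 6 g$)
$Q{\left(Y{\left(-10 \right)},-84 \right)} - 43442 = \left(-8 - 6 \frac{-1 - 10}{2 \left(-10\right)}\right) - 43442 = \left(-8 - 6 \cdot \frac{1}{2} \left(- \frac{1}{10}\right) \left(-11\right)\right) - 43442 = \left(-8 - \frac{33}{10}\right) - 43442 = - \frac{113}{10} - 43442 = - \frac{434533}{10}$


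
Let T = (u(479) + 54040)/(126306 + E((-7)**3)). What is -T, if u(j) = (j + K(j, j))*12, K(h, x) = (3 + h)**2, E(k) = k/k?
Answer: -2847676/126307 ≈ -22.546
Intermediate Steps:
E(k) = 1
u(j) = 12*j + 12*(3 + j)**2 (u(j) = (j + (3 + j)**2)*12 = 12*j + 12*(3 + j)**2)
T = 2847676/126307 (T = ((12*479 + 12*(3 + 479)**2) + 54040)/(126306 + 1) = ((5748 + 12*482**2) + 54040)/126307 = ((5748 + 12*232324) + 54040)*(1/126307) = ((5748 + 2787888) + 54040)*(1/126307) = (2793636 + 54040)*(1/126307) = 2847676*(1/126307) = 2847676/126307 ≈ 22.546)
-T = -1*2847676/126307 = -2847676/126307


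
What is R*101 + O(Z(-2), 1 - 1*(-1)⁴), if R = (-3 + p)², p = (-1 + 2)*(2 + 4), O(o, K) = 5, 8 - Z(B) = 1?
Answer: 914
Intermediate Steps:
Z(B) = 7 (Z(B) = 8 - 1*1 = 8 - 1 = 7)
p = 6 (p = 1*6 = 6)
R = 9 (R = (-3 + 6)² = 3² = 9)
R*101 + O(Z(-2), 1 - 1*(-1)⁴) = 9*101 + 5 = 909 + 5 = 914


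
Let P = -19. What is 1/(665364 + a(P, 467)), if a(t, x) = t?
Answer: 1/665345 ≈ 1.5030e-6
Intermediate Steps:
1/(665364 + a(P, 467)) = 1/(665364 - 19) = 1/665345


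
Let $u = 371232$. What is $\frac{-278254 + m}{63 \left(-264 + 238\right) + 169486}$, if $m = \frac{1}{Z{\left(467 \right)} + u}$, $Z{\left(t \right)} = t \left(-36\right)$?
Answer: $- \frac{98618782679}{59488688160} \approx -1.6578$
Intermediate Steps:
$Z{\left(t \right)} = - 36 t$
$m = \frac{1}{354420}$ ($m = \frac{1}{\left(-36\right) 467 + 371232} = \frac{1}{-16812 + 371232} = \frac{1}{354420} \approx 2.8215 \cdot 10^{-6}$)
$\frac{-278254 + m}{63 \left(-264 + 238\right) + 169486} = \frac{-278254 + \frac{1}{354420}}{63 \left(-264 + 238\right) + 169486} = - \frac{98618782679}{354420 \left(63 \left(-26\right) + 169486\right)} = - \frac{98618782679}{354420 \left(-1638 + 169486\right)} = - \frac{98618782679}{354420 \cdot 167848} = \left(- \frac{98618782679}{354420}\right) \frac{1}{167848} = - \frac{98618782679}{59488688160}$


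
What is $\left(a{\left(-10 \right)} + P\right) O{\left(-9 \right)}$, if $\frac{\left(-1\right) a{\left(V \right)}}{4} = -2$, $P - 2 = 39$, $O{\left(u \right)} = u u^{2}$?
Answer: $-35721$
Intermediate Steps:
$O{\left(u \right)} = u^{3}$
$P = 41$ ($P = 2 + 39 = 41$)
$a{\left(V \right)} = 8$ ($a{\left(V \right)} = \left(-4\right) \left(-2\right) = 8$)
$\left(a{\left(-10 \right)} + P\right) O{\left(-9 \right)} = \left(8 + 41\right) \left(-9\right)^{3} = 49 \left(-729\right) = -35721$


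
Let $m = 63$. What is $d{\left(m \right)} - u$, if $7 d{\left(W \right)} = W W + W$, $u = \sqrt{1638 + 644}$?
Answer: $576 - \sqrt{2282} \approx 528.23$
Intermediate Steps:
$u = \sqrt{2282} \approx 47.77$
$d{\left(W \right)} = \frac{W}{7} + \frac{W^{2}}{7}$ ($d{\left(W \right)} = \frac{W W + W}{7} = \frac{W^{2} + W}{7} = \frac{W + W^{2}}{7} = \frac{W}{7} + \frac{W^{2}}{7}$)
$d{\left(m \right)} - u = \frac{1}{7} \cdot 63 \left(1 + 63\right) - \sqrt{2282} = \frac{1}{7} \cdot 63 \cdot 64 - \sqrt{2282} = 576 - \sqrt{2282}$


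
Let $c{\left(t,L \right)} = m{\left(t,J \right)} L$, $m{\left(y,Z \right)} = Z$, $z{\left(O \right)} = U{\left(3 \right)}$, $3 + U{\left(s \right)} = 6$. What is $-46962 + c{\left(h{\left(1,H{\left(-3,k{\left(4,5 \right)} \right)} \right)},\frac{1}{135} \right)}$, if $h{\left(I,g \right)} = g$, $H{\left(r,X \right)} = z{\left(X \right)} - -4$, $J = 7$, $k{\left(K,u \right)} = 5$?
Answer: $- \frac{6339863}{135} \approx -46962.0$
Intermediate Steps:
$U{\left(s \right)} = 3$ ($U{\left(s \right)} = -3 + 6 = 3$)
$z{\left(O \right)} = 3$
$H{\left(r,X \right)} = 7$ ($H{\left(r,X \right)} = 3 - -4 = 3 + 4 = 7$)
$c{\left(t,L \right)} = 7 L$
$-46962 + c{\left(h{\left(1,H{\left(-3,k{\left(4,5 \right)} \right)} \right)},\frac{1}{135} \right)} = -46962 + \frac{7}{135} = - \frac{6339863}{135}$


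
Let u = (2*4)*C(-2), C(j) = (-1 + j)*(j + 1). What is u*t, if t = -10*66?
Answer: -15840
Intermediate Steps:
t = -660
C(j) = (1 + j)*(-1 + j) (C(j) = (-1 + j)*(1 + j) = (1 + j)*(-1 + j))
u = 24 (u = (2*4)*(-1 + (-2)**2) = 8*(-1 + 4) = 8*3 = 24)
u*t = 24*(-660) = -15840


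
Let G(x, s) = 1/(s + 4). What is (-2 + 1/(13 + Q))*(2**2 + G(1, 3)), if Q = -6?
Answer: -377/49 ≈ -7.6939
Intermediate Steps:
G(x, s) = 1/(4 + s)
(-2 + 1/(13 + Q))*(2**2 + G(1, 3)) = (-2 + 1/(13 - 6))*(2**2 + 1/(4 + 3)) = (-2 + 1/7)*(4 + 1/7) = -13/7*29/7 = -377/49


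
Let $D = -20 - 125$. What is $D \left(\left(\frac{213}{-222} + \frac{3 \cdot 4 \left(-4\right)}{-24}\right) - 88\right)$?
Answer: $\frac{933075}{74} \approx 12609.0$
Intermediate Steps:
$D = -145$ ($D = -20 - 125 = -145$)
$D \left(\left(\frac{213}{-222} + \frac{3 \cdot 4 \left(-4\right)}{-24}\right) - 88\right) = - 145 \left(\left(\frac{213}{-222} + \frac{3 \cdot 4 \left(-4\right)}{-24}\right) - 88\right) = - 145 \left(\left(213 \left(- \frac{1}{222}\right) + 12 \left(-4\right) \left(- \frac{1}{24}\right)\right) - 88\right) = - 145 \left(\left(- \frac{71}{74} - -2\right) - 88\right) = - 145 \left(\left(- \frac{71}{74} + 2\right) - 88\right) = - 145 \left(\frac{77}{74} - 88\right) = \left(-145\right) \left(- \frac{6435}{74}\right) = \frac{933075}{74}$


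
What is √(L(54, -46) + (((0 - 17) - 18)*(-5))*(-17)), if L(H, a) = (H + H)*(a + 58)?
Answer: I*√1679 ≈ 40.976*I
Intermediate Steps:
L(H, a) = 2*H*(58 + a) (L(H, a) = (2*H)*(58 + a) = 2*H*(58 + a))
√(L(54, -46) + (((0 - 17) - 18)*(-5))*(-17)) = √(2*54*(58 - 46) + (((0 - 17) - 18)*(-5))*(-17)) = √(2*54*12 + ((-17 - 18)*(-5))*(-17)) = √(1296 - 35*(-5)*(-17)) = √(1296 + 175*(-17)) = √(1296 - 2975) = √(-1679) = I*√1679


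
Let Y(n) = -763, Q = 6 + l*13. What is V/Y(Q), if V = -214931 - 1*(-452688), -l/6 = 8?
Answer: -237757/763 ≈ -311.61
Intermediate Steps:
l = -48 (l = -6*8 = -48)
V = 237757 (V = -214931 + 452688 = 237757)
Q = -618 (Q = 6 - 48*13 = 6 - 624 = -618)
V/Y(Q) = 237757/(-763) = 237757*(-1/763) = -237757/763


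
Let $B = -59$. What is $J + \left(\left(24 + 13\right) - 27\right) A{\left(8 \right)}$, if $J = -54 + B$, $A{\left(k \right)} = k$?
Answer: $-33$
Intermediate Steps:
$J = -113$ ($J = -54 - 59 = -113$)
$J + \left(\left(24 + 13\right) - 27\right) A{\left(8 \right)} = -113 + \left(\left(24 + 13\right) - 27\right) 8 = -113 + \left(37 - 27\right) 8 = -113 + 10 \cdot 8 = -113 + 80 = -33$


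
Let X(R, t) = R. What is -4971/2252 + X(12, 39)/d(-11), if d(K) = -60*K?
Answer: -271153/123860 ≈ -2.1892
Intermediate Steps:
-4971/2252 + X(12, 39)/d(-11) = -4971/2252 + 12/((-60*(-11))) = -4971*1/2252 + 12/660 = -4971/2252 + 12*(1/660) = -4971/2252 + 1/55 = -271153/123860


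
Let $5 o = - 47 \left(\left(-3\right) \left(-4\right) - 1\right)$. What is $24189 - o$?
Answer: $\frac{121462}{5} \approx 24292.0$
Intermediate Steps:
$o = - \frac{517}{5}$ ($o = \frac{\left(-47\right) \left(\left(-3\right) \left(-4\right) - 1\right)}{5} = \frac{\left(-47\right) \left(12 - 1\right)}{5} = \frac{\left(-47\right) 11}{5} = \frac{1}{5} \left(-517\right) = - \frac{517}{5} \approx -103.4$)
$24189 - o = 24189 - - \frac{517}{5} = 24189 + \frac{517}{5} = \frac{121462}{5}$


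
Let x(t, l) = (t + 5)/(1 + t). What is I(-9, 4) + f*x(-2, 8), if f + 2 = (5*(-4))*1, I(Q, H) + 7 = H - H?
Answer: 59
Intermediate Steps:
I(Q, H) = -7 (I(Q, H) = -7 + (H - H) = -7 + 0 = -7)
f = -22 (f = -2 + (5*(-4))*1 = -2 - 20*1 = -2 - 20 = -22)
x(t, l) = (5 + t)/(1 + t)
I(-9, 4) + f*x(-2, 8) = -7 - 22*(5 - 2)/(1 - 2) = -7 - 22*3/(-1) = -7 - (-22)*3 = -7 - 22*(-3) = -7 + 66 = 59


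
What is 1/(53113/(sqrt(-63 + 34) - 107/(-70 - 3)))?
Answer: 107/3877249 + I*sqrt(29)/53113 ≈ 2.7597e-5 + 0.00010139*I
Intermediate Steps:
1/(53113/(sqrt(-63 + 34) - 107/(-70 - 3))) = 1/(53113/(sqrt(-29) - 107/(-73))) = 1/(53113/(I*sqrt(29) - 107*(-1/73))) = 1/(53113/(I*sqrt(29) + 107/73)) = 1/(53113/(107/73 + I*sqrt(29))) = 107/3877249 + I*sqrt(29)/53113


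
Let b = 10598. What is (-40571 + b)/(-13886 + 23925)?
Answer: -29973/10039 ≈ -2.9857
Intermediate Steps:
(-40571 + b)/(-13886 + 23925) = (-40571 + 10598)/(-13886 + 23925) = -29973/10039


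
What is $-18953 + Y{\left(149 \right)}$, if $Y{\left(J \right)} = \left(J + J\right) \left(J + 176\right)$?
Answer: $77897$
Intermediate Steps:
$Y{\left(J \right)} = 2 J \left(176 + J\right)$
$-18953 + Y{\left(149 \right)} = -18953 + 2 \cdot 149 \left(176 + 149\right) = -18953 + 2 \cdot 149 \cdot 325 = -18953 + 96850 = 77897$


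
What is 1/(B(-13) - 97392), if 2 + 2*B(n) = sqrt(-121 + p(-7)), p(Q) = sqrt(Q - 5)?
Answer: -1/(97393 - sqrt(-121 + 2*I*sqrt(3))/2) ≈ -1.0268e-5 - 5.799e-10*I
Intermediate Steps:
p(Q) = sqrt(-5 + Q)
B(n) = -1 + sqrt(-121 + 2*I*sqrt(3))/2 (B(n) = -1 + sqrt(-121 + sqrt(-5 - 7))/2 = -1 + sqrt(-121 + sqrt(-12))/2 = -1 + sqrt(-121 + 2*I*sqrt(3))/2)
1/(B(-13) - 97392) = 1/((-1 + sqrt(-121 + 2*I*sqrt(3))/2) - 97392) = 1/(-97393 + sqrt(-121 + 2*I*sqrt(3))/2)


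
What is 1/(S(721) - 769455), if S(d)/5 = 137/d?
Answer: -721/554776370 ≈ -1.2996e-6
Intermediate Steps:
S(d) = 685/d (S(d) = 5*(137/d) = 685/d)
1/(S(721) - 769455) = 1/(685/721 - 769455) = 1/(-554776370/721) = -721/554776370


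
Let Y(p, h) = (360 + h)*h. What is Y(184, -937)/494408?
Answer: 540649/494408 ≈ 1.0935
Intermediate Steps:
Y(p, h) = h*(360 + h)
Y(184, -937)/494408 = -937*(360 - 937)/494408 = -937*(-577)*(1/494408) = 540649*(1/494408) = 540649/494408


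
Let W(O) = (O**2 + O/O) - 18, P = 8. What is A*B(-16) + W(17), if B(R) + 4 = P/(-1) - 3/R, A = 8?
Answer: 355/2 ≈ 177.50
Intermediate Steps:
B(R) = -12 - 3/R (B(R) = -4 + (8/(-1) - 3/R) = -4 + (8*(-1) - 3/R) = -4 + (-8 - 3/R) = -12 - 3/R)
W(O) = -17 + O**2 (W(O) = (O**2 + 1) - 18 = (1 + O**2) - 18 = -17 + O**2)
A*B(-16) + W(17) = 8*(-12 - 3/(-16)) + (-17 + 17**2) = 8*(-12 - 3*(-1/16)) + (-17 + 289) = 8*(-12 + 3/16) + 272 = 8*(-189/16) + 272 = -189/2 + 272 = 355/2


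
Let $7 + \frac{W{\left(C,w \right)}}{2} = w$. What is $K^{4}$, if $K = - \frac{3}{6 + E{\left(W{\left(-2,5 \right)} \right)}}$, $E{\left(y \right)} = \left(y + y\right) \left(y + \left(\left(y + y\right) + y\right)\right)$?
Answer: $\frac{81}{322417936} \approx 2.5123 \cdot 10^{-7}$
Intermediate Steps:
$W{\left(C,w \right)} = -14 + 2 w$
$E{\left(y \right)} = 8 y^{2}$ ($E{\left(y \right)} = 2 y \left(y + \left(2 y + y\right)\right) = 2 y \left(y + 3 y\right) = 2 y 4 y = 8 y^{2}$)
$K = - \frac{3}{134}$ ($K = - \frac{3}{6 + 8 \left(-14 + 2 \cdot 5\right)^{2}} = - \frac{3}{6 + 8 \left(-14 + 10\right)^{2}} = - \frac{3}{6 + 8 \left(-4\right)^{2}} = - \frac{3}{6 + 8 \cdot 16} = - \frac{3}{6 + 128} = - \frac{3}{134} \approx -0.022388$)
$K^{4} = \left(- \frac{3}{134}\right)^{4} = \frac{81}{322417936}$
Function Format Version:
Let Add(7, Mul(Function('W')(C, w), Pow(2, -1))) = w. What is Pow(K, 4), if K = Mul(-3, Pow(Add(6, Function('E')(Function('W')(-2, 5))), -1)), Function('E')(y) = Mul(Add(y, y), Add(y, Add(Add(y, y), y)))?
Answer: Rational(81, 322417936) ≈ 2.5123e-7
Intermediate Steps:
Function('W')(C, w) = Add(-14, Mul(2, w))
Function('E')(y) = Mul(8, Pow(y, 2)) (Function('E')(y) = Mul(Mul(2, y), Add(y, Add(Mul(2, y), y))) = Mul(Mul(2, y), Add(y, Mul(3, y))) = Mul(Mul(2, y), Mul(4, y)) = Mul(8, Pow(y, 2)))
K = Rational(-3, 134) (K = Mul(-3, Pow(Add(6, Mul(8, Pow(Add(-14, Mul(2, 5)), 2))), -1)) = Mul(-3, Pow(Add(6, Mul(8, Pow(Add(-14, 10), 2))), -1)) = Mul(-3, Pow(Add(6, Mul(8, Pow(-4, 2))), -1)) = Mul(-3, Pow(Add(6, Mul(8, 16)), -1)) = Mul(-3, Pow(Add(6, 128), -1)) = Mul(-3, Pow(134, -1)) = Mul(-3, Rational(1, 134)) = Rational(-3, 134) ≈ -0.022388)
Pow(K, 4) = Pow(Rational(-3, 134), 4) = Rational(81, 322417936)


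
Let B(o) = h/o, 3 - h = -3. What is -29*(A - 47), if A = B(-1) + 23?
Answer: 870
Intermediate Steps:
h = 6 (h = 3 - 1*(-3) = 3 + 3 = 6)
B(o) = 6/o
A = 17 (A = 6/(-1) + 23 = 6*(-1) + 23 = -6 + 23 = 17)
-29*(A - 47) = -29*(17 - 47) = -29*(-30) = 870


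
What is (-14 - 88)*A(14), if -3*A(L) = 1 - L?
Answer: -442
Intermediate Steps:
A(L) = -⅓ + L/3 (A(L) = -(1 - L)/3 = -⅓ + L/3)
(-14 - 88)*A(14) = (-14 - 88)*(-⅓ + (⅓)*14) = -102*(-⅓ + 14/3) = -102*13/3 = -442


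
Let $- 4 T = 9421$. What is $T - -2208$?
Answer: $- \frac{589}{4} \approx -147.25$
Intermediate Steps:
$T = - \frac{9421}{4}$ ($T = \left(- \frac{1}{4}\right) 9421 = - \frac{9421}{4} \approx -2355.3$)
$T - -2208 = - \frac{9421}{4} - -2208 = - \frac{9421}{4} + 2208 = - \frac{589}{4}$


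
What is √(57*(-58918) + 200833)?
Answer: I*√3157493 ≈ 1776.9*I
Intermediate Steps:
√(57*(-58918) + 200833) = √(-3358326 + 200833) = √(-3157493) = I*√3157493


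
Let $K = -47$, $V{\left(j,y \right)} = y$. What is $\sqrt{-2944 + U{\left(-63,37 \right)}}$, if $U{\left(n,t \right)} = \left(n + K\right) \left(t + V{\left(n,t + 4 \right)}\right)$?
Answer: $2 i \sqrt{2881} \approx 107.35 i$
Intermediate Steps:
$U{\left(n,t \right)} = \left(-47 + n\right) \left(4 + 2 t\right)$ ($U{\left(n,t \right)} = \left(n - 47\right) \left(t + \left(t + 4\right)\right) = \left(-47 + n\right) \left(t + \left(4 + t\right)\right) = \left(-47 + n\right) \left(4 + 2 t\right)$)
$\sqrt{-2944 + U{\left(-63,37 \right)}} = \sqrt{-2944 - \left(5997 + 63 \left(4 + 37\right)\right)} = \sqrt{-2944 - 8580} = \sqrt{-11524} = 2 i \sqrt{2881}$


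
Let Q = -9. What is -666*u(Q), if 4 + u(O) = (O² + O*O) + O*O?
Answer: -159174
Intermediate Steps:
u(O) = -4 + 3*O² (u(O) = -4 + ((O² + O*O) + O*O) = -4 + ((O² + O²) + O²) = -4 + (2*O² + O²) = -4 + 3*O²)
-666*u(Q) = -666*(-4 + 3*(-9)²) = -666*(-4 + 3*81) = -666*(-4 + 243) = -666*239 = -159174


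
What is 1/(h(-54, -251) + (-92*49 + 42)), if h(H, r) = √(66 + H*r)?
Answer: -2233/9965768 - √3405/9965768 ≈ -0.00022992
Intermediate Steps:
1/(h(-54, -251) + (-92*49 + 42)) = 1/(√(66 - 54*(-251)) + (-92*49 + 42)) = 1/(√(66 + 13554) + (-4508 + 42)) = 1/(√13620 - 4466) = 1/(2*√3405 - 4466) = 1/(-4466 + 2*√3405)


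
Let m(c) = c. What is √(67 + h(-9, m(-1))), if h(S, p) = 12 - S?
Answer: 2*√22 ≈ 9.3808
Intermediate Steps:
√(67 + h(-9, m(-1))) = √(67 + (12 - 1*(-9))) = √(67 + (12 + 9)) = √(67 + 21) = √88 = 2*√22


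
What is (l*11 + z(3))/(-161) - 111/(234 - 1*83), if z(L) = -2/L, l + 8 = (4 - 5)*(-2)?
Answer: -23413/72933 ≈ -0.32102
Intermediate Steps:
l = -6 (l = -8 + (4 - 5)*(-2) = -8 - 1*(-2) = -8 + 2 = -6)
(l*11 + z(3))/(-161) - 111/(234 - 1*83) = (-6*11 - 2/3)/(-161) - 111/(234 - 1*83) = (-66 - 2*⅓)*(-1/161) - 111/(234 - 83) = (-66 - ⅔)*(-1/161) - 111/151 = -200/3*(-1/161) - 111*1/151 = 200/483 - 111/151 = -23413/72933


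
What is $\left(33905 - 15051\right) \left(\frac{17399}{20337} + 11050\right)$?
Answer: $\frac{4237271508646}{20337} \approx 2.0835 \cdot 10^{8}$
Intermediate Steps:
$\left(33905 - 15051\right) \left(\frac{17399}{20337} + 11050\right) = 18854 \left(17399 \cdot \frac{1}{20337} + 11050\right) = 18854 \left(\frac{17399}{20337} + 11050\right) = 18854 \cdot \frac{224741249}{20337} = \frac{4237271508646}{20337}$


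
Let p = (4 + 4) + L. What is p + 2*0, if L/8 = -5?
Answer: -32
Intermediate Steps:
L = -40 (L = 8*(-5) = -40)
p = -32 (p = (4 + 4) - 40 = 8 - 40 = -32)
p + 2*0 = -32 + 2*0 = -32 + 0 = -32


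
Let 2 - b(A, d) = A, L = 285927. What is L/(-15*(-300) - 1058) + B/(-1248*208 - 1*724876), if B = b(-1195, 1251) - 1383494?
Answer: 143120780347/1694255660 ≈ 84.474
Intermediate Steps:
b(A, d) = 2 - A
B = -1382297 (B = (2 - 1*(-1195)) - 1383494 = (2 + 1195) - 1383494 = 1197 - 1383494 = -1382297)
L/(-15*(-300) - 1058) + B/(-1248*208 - 1*724876) = 285927/(-15*(-300) - 1058) - 1382297/(-1248*208 - 1*724876) = 285927/(4500 - 1058) - 1382297/(-259584 - 724876) = 285927/3442 - 1382297/(-984460) = 285927*(1/3442) - 1382297*(-1/984460) = 285927/3442 + 1382297/984460 = 143120780347/1694255660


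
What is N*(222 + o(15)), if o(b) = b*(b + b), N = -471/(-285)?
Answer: 105504/95 ≈ 1110.6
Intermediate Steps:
N = 157/95 (N = -471*(-1/285) = 157/95 ≈ 1.6526)
o(b) = 2*b² (o(b) = b*(2*b) = 2*b²)
N*(222 + o(15)) = 157*(222 + 2*15²)/95 = 157*(222 + 2*225)/95 = 157*(222 + 450)/95 = (157/95)*672 = 105504/95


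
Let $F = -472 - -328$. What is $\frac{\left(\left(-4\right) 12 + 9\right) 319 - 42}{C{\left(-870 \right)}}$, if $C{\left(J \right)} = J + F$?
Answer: $\frac{4161}{338} \approx 12.311$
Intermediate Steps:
$F = -144$ ($F = -472 + 328 = -144$)
$C{\left(J \right)} = -144 + J$ ($C{\left(J \right)} = J - 144 = -144 + J$)
$\frac{\left(\left(-4\right) 12 + 9\right) 319 - 42}{C{\left(-870 \right)}} = \frac{\left(\left(-4\right) 12 + 9\right) 319 - 42}{-144 - 870} = \frac{\left(-48 + 9\right) 319 - 42}{-1014} = \left(\left(-39\right) 319 - 42\right) \left(- \frac{1}{1014}\right) = \left(-12441 - 42\right) \left(- \frac{1}{1014}\right) = \left(-12483\right) \left(- \frac{1}{1014}\right) = \frac{4161}{338}$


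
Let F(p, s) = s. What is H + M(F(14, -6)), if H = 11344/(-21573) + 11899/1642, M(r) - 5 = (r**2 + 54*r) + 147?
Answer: -4579439497/35422866 ≈ -129.28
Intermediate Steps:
M(r) = 152 + r**2 + 54*r (M(r) = 5 + ((r**2 + 54*r) + 147) = 5 + (147 + r**2 + 54*r) = 152 + r**2 + 54*r)
H = 238070279/35422866 (H = 11344*(-1/21573) + 11899*(1/1642) = -11344/21573 + 11899/1642 = 238070279/35422866 ≈ 6.7208)
H + M(F(14, -6)) = 238070279/35422866 + (152 + (-6)**2 + 54*(-6)) = 238070279/35422866 + (152 + 36 - 324) = 238070279/35422866 - 136 = -4579439497/35422866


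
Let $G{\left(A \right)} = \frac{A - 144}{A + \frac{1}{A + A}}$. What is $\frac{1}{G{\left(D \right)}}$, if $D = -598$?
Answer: $\frac{715209}{887432} \approx 0.80593$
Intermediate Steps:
$G{\left(A \right)} = \frac{-144 + A}{A + \frac{1}{2 A}}$
$\frac{1}{G{\left(D \right)}} = \frac{1}{2 \left(-598\right) \frac{1}{1 + 2 \left(-598\right)^{2}} \left(-144 - 598\right)} = \frac{1}{2 \left(-598\right) \frac{1}{1 + 2 \cdot 357604} \left(-742\right)} = \frac{1}{2 \left(-598\right) \frac{1}{1 + 715208} \left(-742\right)} = \frac{1}{2 \left(-598\right) \frac{1}{715209} \left(-742\right)} = \frac{1}{\frac{887432}{715209}} = \frac{715209}{887432}$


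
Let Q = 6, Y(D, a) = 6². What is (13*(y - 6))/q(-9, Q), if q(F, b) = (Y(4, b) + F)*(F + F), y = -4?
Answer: 65/243 ≈ 0.26749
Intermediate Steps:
Y(D, a) = 36
q(F, b) = 2*F*(36 + F) (q(F, b) = (36 + F)*(F + F) = (36 + F)*(2*F) = 2*F*(36 + F))
(13*(y - 6))/q(-9, Q) = (13*(-4 - 6))/((2*(-9)*(36 - 9))) = (13*(-10))/((2*(-9)*27)) = -130/(-486) = -130*(-1/486) = 65/243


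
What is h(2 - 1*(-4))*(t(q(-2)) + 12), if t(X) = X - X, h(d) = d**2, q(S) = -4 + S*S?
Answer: 432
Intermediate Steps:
q(S) = -4 + S**2
t(X) = 0
h(2 - 1*(-4))*(t(q(-2)) + 12) = (2 - 1*(-4))**2*(0 + 12) = (2 + 4)**2*12 = 6**2*12 = 36*12 = 432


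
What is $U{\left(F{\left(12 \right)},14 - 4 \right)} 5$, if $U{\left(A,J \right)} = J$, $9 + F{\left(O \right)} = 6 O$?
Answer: $50$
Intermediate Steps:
$F{\left(O \right)} = -9 + 6 O$
$U{\left(F{\left(12 \right)},14 - 4 \right)} 5 = \left(14 - 4\right) 5 = 10 \cdot 5 = 50$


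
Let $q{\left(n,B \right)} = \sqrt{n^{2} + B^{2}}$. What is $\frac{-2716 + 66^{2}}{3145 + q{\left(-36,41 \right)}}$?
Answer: $\frac{644725}{1236006} - \frac{205 \sqrt{2977}}{1236006} \approx 0.51257$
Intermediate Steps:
$q{\left(n,B \right)} = \sqrt{B^{2} + n^{2}}$
$\frac{-2716 + 66^{2}}{3145 + q{\left(-36,41 \right)}} = \frac{-2716 + 66^{2}}{3145 + \sqrt{41^{2} + \left(-36\right)^{2}}} = \frac{-2716 + 4356}{3145 + \sqrt{1681 + 1296}} = \frac{1640}{3145 + \sqrt{2977}}$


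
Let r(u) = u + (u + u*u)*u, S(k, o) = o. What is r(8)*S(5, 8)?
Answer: 4672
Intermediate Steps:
r(u) = u + u*(u + u**2) (r(u) = u + (u + u**2)*u = u + u*(u + u**2))
r(8)*S(5, 8) = (8*(1 + 8 + 8**2))*8 = (8*(1 + 8 + 64))*8 = (8*73)*8 = 584*8 = 4672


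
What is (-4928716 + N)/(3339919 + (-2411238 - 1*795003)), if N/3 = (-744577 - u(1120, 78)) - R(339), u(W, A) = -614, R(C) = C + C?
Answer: -7162639/133678 ≈ -53.581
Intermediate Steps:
R(C) = 2*C
N = -2233923 (N = 3*((-744577 - 1*(-614)) - 2*339) = 3*((-744577 + 614) - 1*678) = 3*(-743963 - 678) = 3*(-744641) = -2233923)
(-4928716 + N)/(3339919 + (-2411238 - 1*795003)) = (-4928716 - 2233923)/(3339919 + (-2411238 - 1*795003)) = -7162639/(3339919 + (-2411238 - 795003)) = -7162639/(3339919 - 3206241) = -7162639/133678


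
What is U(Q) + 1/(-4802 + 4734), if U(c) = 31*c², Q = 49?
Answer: 5061307/68 ≈ 74431.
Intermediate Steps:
U(Q) + 1/(-4802 + 4734) = 31*49² + 1/(-4802 + 4734) = 31*2401 + 1/(-68) = 74431 - 1/68 = 5061307/68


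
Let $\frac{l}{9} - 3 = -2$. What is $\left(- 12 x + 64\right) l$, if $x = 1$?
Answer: $468$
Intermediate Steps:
$l = 9$ ($l = 27 + 9 \left(-2\right) = 27 - 18 = 9$)
$\left(- 12 x + 64\right) l = \left(\left(-12\right) 1 + 64\right) 9 = \left(-12 + 64\right) 9 = 52 \cdot 9 = 468$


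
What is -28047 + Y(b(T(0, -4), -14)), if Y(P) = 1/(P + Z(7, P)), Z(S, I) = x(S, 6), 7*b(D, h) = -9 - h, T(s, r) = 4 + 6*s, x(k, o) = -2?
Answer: -252430/9 ≈ -28048.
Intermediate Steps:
b(D, h) = -9/7 - h/7 (b(D, h) = (-9 - h)/7 = -9/7 - h/7)
Z(S, I) = -2
Y(P) = 1/(-2 + P) (Y(P) = 1/(P - 2) = 1/(-2 + P))
-28047 + Y(b(T(0, -4), -14)) = -28047 + 1/(-2 + (-9/7 - 1/7*(-14))) = -28047 + 1/(-2 + (-9/7 + 2)) = -28047 + 1/(-2 + 5/7) = -28047 + 1/(-9/7) = -28047 - 7/9 = -252430/9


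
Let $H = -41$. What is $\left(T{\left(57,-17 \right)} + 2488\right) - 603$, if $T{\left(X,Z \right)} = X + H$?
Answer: $1901$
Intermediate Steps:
$T{\left(X,Z \right)} = -41 + X$ ($T{\left(X,Z \right)} = X - 41 = -41 + X$)
$\left(T{\left(57,-17 \right)} + 2488\right) - 603 = \left(\left(-41 + 57\right) + 2488\right) - 603 = \left(16 + 2488\right) - 603 = 2504 - 603 = 1901$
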